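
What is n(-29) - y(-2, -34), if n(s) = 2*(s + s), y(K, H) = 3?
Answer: -119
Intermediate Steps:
n(s) = 4*s (n(s) = 2*(2*s) = 4*s)
n(-29) - y(-2, -34) = 4*(-29) - 1*3 = -116 - 3 = -119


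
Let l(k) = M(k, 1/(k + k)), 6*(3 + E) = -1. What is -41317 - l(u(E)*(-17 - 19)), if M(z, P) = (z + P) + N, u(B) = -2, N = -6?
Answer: -5959153/144 ≈ -41383.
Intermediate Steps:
E = -19/6 (E = -3 + (⅙)*(-1) = -3 - ⅙ = -19/6 ≈ -3.1667)
M(z, P) = -6 + P + z (M(z, P) = (z + P) - 6 = (P + z) - 6 = -6 + P + z)
l(k) = -6 + k + 1/(2*k) (l(k) = -6 + 1/(k + k) + k = -6 + 1/(2*k) + k = -6 + k + 1/(2*k))
-41317 - l(u(E)*(-17 - 19)) = -41317 - (-6 - 2*(-17 - 19) + 1/(2*((-2*(-17 - 19))))) = -41317 - (-6 - 2*(-36) + 1/(2*((-2*(-36))))) = -41317 - (-6 + 72 + (½)/72) = -41317 - (-6 + 72 + (½)*(1/72)) = -41317 - (-6 + 72 + 1/144) = -41317 - 1*9505/144 = -41317 - 9505/144 = -5959153/144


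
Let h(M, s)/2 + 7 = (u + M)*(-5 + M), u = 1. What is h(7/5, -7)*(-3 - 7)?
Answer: 1564/5 ≈ 312.80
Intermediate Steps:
h(M, s) = -14 + 2*(1 + M)*(-5 + M) (h(M, s) = -14 + 2*((1 + M)*(-5 + M)) = -14 + 2*(1 + M)*(-5 + M))
h(7/5, -7)*(-3 - 7) = (-24 - 56/5 + 2*(7/5)²)*(-3 - 7) = (-24 - 56/5 + 2*(7*(⅕))²)*(-10) = (-24 - 8*7/5 + 2*(7/5)²)*(-10) = (-24 - 56/5 + 2*(49/25))*(-10) = (-24 - 56/5 + 98/25)*(-10) = -782/25*(-10) = 1564/5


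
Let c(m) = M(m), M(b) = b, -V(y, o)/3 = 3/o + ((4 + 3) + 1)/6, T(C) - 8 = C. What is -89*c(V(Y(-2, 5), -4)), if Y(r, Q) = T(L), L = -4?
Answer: 623/4 ≈ 155.75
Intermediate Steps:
T(C) = 8 + C
Y(r, Q) = 4 (Y(r, Q) = 8 - 4 = 4)
V(y, o) = -4 - 9/o (V(y, o) = -3*(3/o + ((4 + 3) + 1)/6) = -3*(3/o + (7 + 1)*(1/6)) = -3*(3/o + 8*(1/6)) = -3*(3/o + 4/3) = -3*(4/3 + 3/o) = -4 - 9/o)
c(m) = m
-89*c(V(Y(-2, 5), -4)) = -89*(-4 - 9/(-4)) = -89*(-4 - 9*(-1/4)) = -89*(-4 + 9/4) = -89*(-7/4) = 623/4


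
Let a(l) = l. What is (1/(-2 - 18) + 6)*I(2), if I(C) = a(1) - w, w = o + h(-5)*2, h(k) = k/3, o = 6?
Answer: -119/12 ≈ -9.9167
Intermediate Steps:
h(k) = k/3 (h(k) = k*(⅓) = k/3)
w = 8/3 (w = 6 + ((⅓)*(-5))*2 = 6 - 5/3*2 = 6 - 10/3 = 8/3 ≈ 2.6667)
I(C) = -5/3 (I(C) = 1 - 1*8/3 = 1 - 8/3 = -5/3)
(1/(-2 - 18) + 6)*I(2) = (1/(-2 - 18) + 6)*(-5/3) = (1/(-20) + 6)*(-5/3) = (-1/20 + 6)*(-5/3) = (119/20)*(-5/3) = -119/12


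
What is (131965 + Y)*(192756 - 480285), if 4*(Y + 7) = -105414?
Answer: -60728712561/2 ≈ -3.0364e+10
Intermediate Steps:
Y = -52721/2 (Y = -7 + (¼)*(-105414) = -7 - 52707/2 = -52721/2 ≈ -26361.)
(131965 + Y)*(192756 - 480285) = (131965 - 52721/2)*(192756 - 480285) = (211209/2)*(-287529) = -60728712561/2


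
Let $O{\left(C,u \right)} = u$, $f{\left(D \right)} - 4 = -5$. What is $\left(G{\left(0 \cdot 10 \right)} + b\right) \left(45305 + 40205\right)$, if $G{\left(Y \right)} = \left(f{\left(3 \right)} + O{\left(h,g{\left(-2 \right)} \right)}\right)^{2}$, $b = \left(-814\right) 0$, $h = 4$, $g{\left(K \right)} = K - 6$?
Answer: $6926310$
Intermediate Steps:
$g{\left(K \right)} = -6 + K$ ($g{\left(K \right)} = K - 6 = -6 + K$)
$f{\left(D \right)} = -1$ ($f{\left(D \right)} = 4 - 5 = -1$)
$b = 0$
$G{\left(Y \right)} = 81$ ($G{\left(Y \right)} = \left(-1 - 8\right)^{2} = \left(-9\right)^{2} = 81$)
$\left(G{\left(0 \cdot 10 \right)} + b\right) \left(45305 + 40205\right) = \left(81 + 0\right) \left(45305 + 40205\right) = 81 \cdot 85510 = 6926310$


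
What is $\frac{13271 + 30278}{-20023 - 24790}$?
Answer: $- \frac{43549}{44813} \approx -0.97179$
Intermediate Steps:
$\frac{13271 + 30278}{-20023 - 24790} = \frac{43549}{-44813} = 43549 \left(- \frac{1}{44813}\right) = - \frac{43549}{44813}$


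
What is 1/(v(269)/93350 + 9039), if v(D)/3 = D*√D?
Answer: 26255952392500/237327553617412173 - 25111150*√269/237327553617412173 ≈ 0.00011063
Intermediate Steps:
v(D) = 3*D^(3/2) (v(D) = 3*(D*√D) = 3*D^(3/2))
1/(v(269)/93350 + 9039) = 1/((3*269^(3/2))/93350 + 9039) = 1/((3*(269*√269))*(1/93350) + 9039) = 1/((807*√269)*(1/93350) + 9039) = 1/(807*√269/93350 + 9039) = 1/(9039 + 807*√269/93350)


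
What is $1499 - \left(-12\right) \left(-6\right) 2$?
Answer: $1355$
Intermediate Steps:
$1499 - \left(-12\right) \left(-6\right) 2 = 1499 - 72 \cdot 2 = 1499 - 144 = 1355$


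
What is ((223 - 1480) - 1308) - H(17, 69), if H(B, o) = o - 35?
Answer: -2599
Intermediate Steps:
H(B, o) = -35 + o
((223 - 1480) - 1308) - H(17, 69) = ((223 - 1480) - 1308) - (-35 + 69) = (-1257 - 1308) - 1*34 = -2565 - 34 = -2599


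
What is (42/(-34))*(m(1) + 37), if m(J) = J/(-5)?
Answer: -3864/85 ≈ -45.459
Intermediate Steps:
m(J) = -J/5 (m(J) = J*(-1/5) = -J/5)
(42/(-34))*(m(1) + 37) = (42/(-34))*(-1/5*1 + 37) = (42*(-1/34))*(-1/5 + 37) = -21/17*184/5 = -3864/85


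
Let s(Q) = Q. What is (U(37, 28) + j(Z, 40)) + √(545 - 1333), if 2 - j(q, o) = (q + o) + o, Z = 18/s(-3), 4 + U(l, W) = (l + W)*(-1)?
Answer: -141 + 2*I*√197 ≈ -141.0 + 28.071*I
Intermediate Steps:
U(l, W) = -4 - W - l (U(l, W) = -4 + (l + W)*(-1) = -4 + (W + l)*(-1) = -4 + (-W - l) = -4 - W - l)
Z = -6 (Z = 18/(-3) = 18*(-⅓) = -6)
j(q, o) = 2 - q - 2*o (j(q, o) = 2 - ((q + o) + o) = 2 - ((o + q) + o) = 2 - (q + 2*o) = 2 + (-q - 2*o) = 2 - q - 2*o)
(U(37, 28) + j(Z, 40)) + √(545 - 1333) = ((-4 - 1*28 - 1*37) + (2 - 1*(-6) - 2*40)) + √(545 - 1333) = ((-4 - 28 - 37) + (2 + 6 - 80)) + √(-788) = (-69 - 72) + 2*I*√197 = -141 + 2*I*√197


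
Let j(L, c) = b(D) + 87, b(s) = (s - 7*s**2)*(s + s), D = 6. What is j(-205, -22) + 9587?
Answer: 6722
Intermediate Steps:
b(s) = 2*s*(s - 7*s**2) (b(s) = (s - 7*s**2)*(2*s) = 2*s*(s - 7*s**2))
j(L, c) = -2865 (j(L, c) = 6**2*(2 - 14*6) + 87 = 36*(2 - 84) + 87 = 36*(-82) + 87 = -2952 + 87 = -2865)
j(-205, -22) + 9587 = -2865 + 9587 = 6722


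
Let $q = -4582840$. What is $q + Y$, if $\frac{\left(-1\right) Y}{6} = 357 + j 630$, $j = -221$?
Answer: $-3749602$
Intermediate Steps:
$Y = 833238$ ($Y = - 6 \left(357 - 139230\right) = \left(-6\right) \left(-138873\right) = 833238$)
$q + Y = -4582840 + 833238 = -3749602$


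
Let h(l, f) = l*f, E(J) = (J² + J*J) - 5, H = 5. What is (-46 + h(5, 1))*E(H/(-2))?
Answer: -615/2 ≈ -307.50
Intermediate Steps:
E(J) = -5 + 2*J² (E(J) = (J² + J²) - 5 = 2*J² - 5 = -5 + 2*J²)
h(l, f) = f*l
(-46 + h(5, 1))*E(H/(-2)) = (-46 + 1*5)*(-5 + 2*(5/(-2))²) = (-46 + 5)*(-5 + 2*(5*(-½))²) = -41*(-5 + 2*(-5/2)²) = -41*(-5 + 2*(25/4)) = -41*(-5 + 25/2) = -41*15/2 = -615/2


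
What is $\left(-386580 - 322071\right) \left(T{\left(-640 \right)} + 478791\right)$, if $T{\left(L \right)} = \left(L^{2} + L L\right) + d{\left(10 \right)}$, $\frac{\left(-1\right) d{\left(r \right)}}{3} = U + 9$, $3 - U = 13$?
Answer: $-919824746094$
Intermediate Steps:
$U = -10$ ($U = 3 - 13 = -10$)
$d{\left(r \right)} = 3$ ($d{\left(r \right)} = - 3 \left(-10 + 9\right) = \left(-3\right) \left(-1\right) = 3$)
$T{\left(L \right)} = 3 + 2 L^{2}$ ($T{\left(L \right)} = \left(L^{2} + L L\right) + 3 = \left(L^{2} + L^{2}\right) + 3 = 2 L^{2} + 3 = 3 + 2 L^{2}$)
$\left(-386580 - 322071\right) \left(T{\left(-640 \right)} + 478791\right) = \left(-386580 - 322071\right) \left(\left(3 + 2 \left(-640\right)^{2}\right) + 478791\right) = - 708651 \left(\left(3 + 2 \cdot 409600\right) + 478791\right) = - 708651 \left(\left(3 + 819200\right) + 478791\right) = - 708651 \left(819203 + 478791\right) = \left(-708651\right) 1297994 = -919824746094$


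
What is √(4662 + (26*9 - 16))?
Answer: 4*√305 ≈ 69.857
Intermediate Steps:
√(4662 + (26*9 - 16)) = √(4662 + (234 - 16)) = √(4662 + 218) = √4880 = 4*√305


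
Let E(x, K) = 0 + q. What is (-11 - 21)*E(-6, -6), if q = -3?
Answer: 96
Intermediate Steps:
E(x, K) = -3 (E(x, K) = 0 - 3 = -3)
(-11 - 21)*E(-6, -6) = (-11 - 21)*(-3) = -32*(-3) = 96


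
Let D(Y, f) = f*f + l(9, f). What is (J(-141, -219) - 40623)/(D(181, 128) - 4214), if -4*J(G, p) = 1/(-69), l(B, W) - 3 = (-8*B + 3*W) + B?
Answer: -11211947/3448344 ≈ -3.2514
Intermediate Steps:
l(B, W) = 3 - 7*B + 3*W (l(B, W) = 3 + ((-8*B + 3*W) + B) = 3 + (-7*B + 3*W) = 3 - 7*B + 3*W)
J(G, p) = 1/276 (J(G, p) = -1/4/(-69) = -1/4*(-1/69) = 1/276)
D(Y, f) = -60 + f**2 + 3*f (D(Y, f) = f*f + (3 - 7*9 + 3*f) = f**2 + (3 - 63 + 3*f) = f**2 + (-60 + 3*f) = -60 + f**2 + 3*f)
(J(-141, -219) - 40623)/(D(181, 128) - 4214) = (1/276 - 40623)/((-60 + 128**2 + 3*128) - 4214) = -11211947/(276*((-60 + 16384 + 384) - 4214)) = -11211947/(276*(16708 - 4214)) = -11211947/276/12494 = -11211947/276*1/12494 = -11211947/3448344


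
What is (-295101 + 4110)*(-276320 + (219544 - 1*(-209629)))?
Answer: -44478847323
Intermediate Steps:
(-295101 + 4110)*(-276320 + (219544 - 1*(-209629))) = -290991*(-276320 + (219544 + 209629)) = -290991*(-276320 + 429173) = -290991*152853 = -44478847323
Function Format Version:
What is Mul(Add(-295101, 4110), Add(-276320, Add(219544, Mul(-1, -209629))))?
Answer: -44478847323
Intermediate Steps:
Mul(Add(-295101, 4110), Add(-276320, Add(219544, Mul(-1, -209629)))) = Mul(-290991, Add(-276320, Add(219544, 209629))) = Mul(-290991, Add(-276320, 429173)) = Mul(-290991, 152853) = -44478847323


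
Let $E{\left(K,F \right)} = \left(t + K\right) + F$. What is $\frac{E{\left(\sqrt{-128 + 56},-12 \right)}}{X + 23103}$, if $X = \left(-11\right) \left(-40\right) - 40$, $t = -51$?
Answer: $- \frac{63}{23503} + \frac{6 i \sqrt{2}}{23503} \approx -0.0026805 + 0.00036103 i$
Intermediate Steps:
$X = 400$ ($X = 440 - 40 = 400$)
$E{\left(K,F \right)} = -51 + F + K$ ($E{\left(K,F \right)} = \left(-51 + K\right) + F = -51 + F + K$)
$\frac{E{\left(\sqrt{-128 + 56},-12 \right)}}{X + 23103} = \frac{-51 - 12 + \sqrt{-128 + 56}}{400 + 23103} = \frac{-51 - 12 + \sqrt{-72}}{23503} = \left(-51 - 12 + 6 i \sqrt{2}\right) \frac{1}{23503} = \left(-63 + 6 i \sqrt{2}\right) \frac{1}{23503} = - \frac{63}{23503} + \frac{6 i \sqrt{2}}{23503}$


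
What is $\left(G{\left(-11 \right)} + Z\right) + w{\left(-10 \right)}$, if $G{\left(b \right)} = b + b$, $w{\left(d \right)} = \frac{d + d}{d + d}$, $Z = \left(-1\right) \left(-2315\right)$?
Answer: $2294$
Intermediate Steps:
$Z = 2315$
$w{\left(d \right)} = 1$ ($w{\left(d \right)} = \frac{2 d}{2 d} = 2 d \frac{1}{2 d} = 1$)
$G{\left(b \right)} = 2 b$
$\left(G{\left(-11 \right)} + Z\right) + w{\left(-10 \right)} = \left(2 \left(-11\right) + 2315\right) + 1 = \left(-22 + 2315\right) + 1 = 2293 + 1 = 2294$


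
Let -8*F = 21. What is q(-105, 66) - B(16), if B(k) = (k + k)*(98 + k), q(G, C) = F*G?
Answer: -26979/8 ≈ -3372.4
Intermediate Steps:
F = -21/8 (F = -1/8*21 = -21/8 ≈ -2.6250)
q(G, C) = -21*G/8
B(k) = 2*k*(98 + k) (B(k) = (2*k)*(98 + k) = 2*k*(98 + k))
q(-105, 66) - B(16) = -21/8*(-105) - 2*16*(98 + 16) = 2205/8 - 2*16*114 = 2205/8 - 1*3648 = 2205/8 - 3648 = -26979/8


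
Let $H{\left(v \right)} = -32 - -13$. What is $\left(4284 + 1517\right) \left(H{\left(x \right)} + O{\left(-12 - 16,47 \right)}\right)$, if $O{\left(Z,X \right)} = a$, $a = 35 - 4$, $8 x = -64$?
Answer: $69612$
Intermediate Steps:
$x = -8$ ($x = \frac{1}{8} \left(-64\right) = -8$)
$a = 31$
$O{\left(Z,X \right)} = 31$
$H{\left(v \right)} = -19$ ($H{\left(v \right)} = -32 + 13 = -19$)
$\left(4284 + 1517\right) \left(H{\left(x \right)} + O{\left(-12 - 16,47 \right)}\right) = \left(4284 + 1517\right) \left(-19 + 31\right) = 5801 \cdot 12 = 69612$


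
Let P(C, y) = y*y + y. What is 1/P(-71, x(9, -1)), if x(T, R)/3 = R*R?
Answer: 1/12 ≈ 0.083333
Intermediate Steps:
x(T, R) = 3*R**2 (x(T, R) = 3*(R*R) = 3*R**2)
P(C, y) = y + y**2 (P(C, y) = y**2 + y = y + y**2)
1/P(-71, x(9, -1)) = 1/((3*(-1)**2)*(1 + 3*(-1)**2)) = 1/((3*1)*(1 + 3*1)) = 1/(3*(1 + 3)) = 1/(3*4) = 1/12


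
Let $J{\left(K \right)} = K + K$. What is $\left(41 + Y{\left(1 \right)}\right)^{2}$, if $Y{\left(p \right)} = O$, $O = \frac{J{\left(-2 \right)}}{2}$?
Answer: $1521$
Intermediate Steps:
$J{\left(K \right)} = 2 K$
$O = -2$ ($O = \frac{2 \left(-2\right)}{2} = \left(-4\right) \frac{1}{2} = -2$)
$Y{\left(p \right)} = -2$
$\left(41 + Y{\left(1 \right)}\right)^{2} = \left(41 - 2\right)^{2} = 39^{2} = 1521$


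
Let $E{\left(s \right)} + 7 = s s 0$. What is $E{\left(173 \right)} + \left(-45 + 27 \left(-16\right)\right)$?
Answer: $-484$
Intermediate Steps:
$E{\left(s \right)} = -7$ ($E{\left(s \right)} = -7 + s s 0 = -7 + s^{2} \cdot 0 = -7 + 0 = -7$)
$E{\left(173 \right)} + \left(-45 + 27 \left(-16\right)\right) = -7 + \left(-45 + 27 \left(-16\right)\right) = -7 - 477 = -484$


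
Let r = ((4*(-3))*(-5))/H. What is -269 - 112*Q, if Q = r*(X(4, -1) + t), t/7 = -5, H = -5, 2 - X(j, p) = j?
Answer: -49997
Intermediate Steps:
X(j, p) = 2 - j
t = -35 (t = 7*(-5) = -35)
r = -12 (r = ((4*(-3))*(-5))/(-5) = -12*(-5)*(-⅕) = 60*(-⅕) = -12)
Q = 444 (Q = -12*((2 - 1*4) - 35) = -12*((2 - 4) - 35) = -12*(-2 - 35) = -12*(-37) = 444)
-269 - 112*Q = -269 - 112*444 = -269 - 49728 = -49997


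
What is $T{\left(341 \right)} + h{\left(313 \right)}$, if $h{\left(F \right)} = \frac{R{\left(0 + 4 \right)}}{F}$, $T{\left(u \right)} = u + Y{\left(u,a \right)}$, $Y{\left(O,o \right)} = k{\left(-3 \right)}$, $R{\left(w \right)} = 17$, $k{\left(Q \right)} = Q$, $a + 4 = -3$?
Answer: $\frac{105811}{313} \approx 338.05$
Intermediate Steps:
$a = -7$ ($a = -4 - 3 = -7$)
$Y{\left(O,o \right)} = -3$
$T{\left(u \right)} = -3 + u$ ($T{\left(u \right)} = u - 3 = -3 + u$)
$h{\left(F \right)} = \frac{17}{F}$
$T{\left(341 \right)} + h{\left(313 \right)} = \left(-3 + 341\right) + \frac{17}{313} = 338 + 17 \cdot \frac{1}{313} = 338 + \frac{17}{313} = \frac{105811}{313}$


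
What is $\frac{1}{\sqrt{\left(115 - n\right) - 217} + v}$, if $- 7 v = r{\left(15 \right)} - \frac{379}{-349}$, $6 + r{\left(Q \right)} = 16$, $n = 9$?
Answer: $- \frac{9451967}{677444800} - \frac{5968249 i \sqrt{111}}{677444800} \approx -0.013952 - 0.092818 i$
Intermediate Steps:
$r{\left(Q \right)} = 10$ ($r{\left(Q \right)} = -6 + 16 = 10$)
$v = - \frac{3869}{2443}$ ($v = - \frac{10 - \frac{379}{-349}}{7} = - \frac{10 - 379 \left(- \frac{1}{349}\right)}{7} = - \frac{10 - - \frac{379}{349}}{7} = - \frac{10 + \frac{379}{349}}{7} = \left(- \frac{1}{7}\right) \frac{3869}{349} = - \frac{3869}{2443} \approx -1.5837$)
$\frac{1}{\sqrt{\left(115 - n\right) - 217} + v} = \frac{1}{\sqrt{\left(115 - 9\right) - 217} - \frac{3869}{2443}} = \frac{1}{\sqrt{106 - 217} - \frac{3869}{2443}} = \frac{1}{\sqrt{-111} - \frac{3869}{2443}} = \frac{1}{i \sqrt{111} - \frac{3869}{2443}} = \frac{1}{- \frac{3869}{2443} + i \sqrt{111}}$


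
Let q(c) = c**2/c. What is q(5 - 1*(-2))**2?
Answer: 49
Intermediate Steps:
q(c) = c
q(5 - 1*(-2))**2 = (5 - 1*(-2))**2 = (5 + 2)**2 = 7**2 = 49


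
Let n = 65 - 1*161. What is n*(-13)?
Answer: 1248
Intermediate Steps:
n = -96 (n = 65 - 161 = -96)
n*(-13) = -96*(-13) = 1248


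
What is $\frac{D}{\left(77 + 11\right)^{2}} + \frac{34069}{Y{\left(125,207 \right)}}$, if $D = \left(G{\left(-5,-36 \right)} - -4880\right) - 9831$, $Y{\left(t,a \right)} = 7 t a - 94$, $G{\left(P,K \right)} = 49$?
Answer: $- \frac{311791813}{700952032} \approx -0.44481$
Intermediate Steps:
$Y{\left(t,a \right)} = -94 + 7 a t$ ($Y{\left(t,a \right)} = 7 a t - 94 = -94 + 7 a t$)
$D = -4902$ ($D = \left(49 - -4880\right) - 9831 = \left(49 + 4880\right) - 9831 = 4929 - 9831 = -4902$)
$\frac{D}{\left(77 + 11\right)^{2}} + \frac{34069}{Y{\left(125,207 \right)}} = - \frac{4902}{\left(77 + 11\right)^{2}} + \frac{34069}{-94 + 7 \cdot 207 \cdot 125} = - \frac{4902}{88^{2}} + \frac{34069}{-94 + 181125} = - \frac{4902}{7744} + \frac{34069}{181031} = \left(-4902\right) \frac{1}{7744} + 34069 \cdot \frac{1}{181031} = - \frac{2451}{3872} + \frac{34069}{181031} = - \frac{311791813}{700952032}$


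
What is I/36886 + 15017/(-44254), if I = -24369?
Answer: -408085697/408088261 ≈ -0.99999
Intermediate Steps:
I/36886 + 15017/(-44254) = -24369/36886 + 15017/(-44254) = -24369*1/36886 + 15017*(-1/44254) = -24369/36886 - 15017/44254 = -408085697/408088261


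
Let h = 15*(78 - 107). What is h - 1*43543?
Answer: -43978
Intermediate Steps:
h = -435 (h = 15*(-29) = -435)
h - 1*43543 = -435 - 1*43543 = -435 - 43543 = -43978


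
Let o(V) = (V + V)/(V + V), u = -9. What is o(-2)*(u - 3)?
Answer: -12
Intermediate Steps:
o(V) = 1 (o(V) = (2*V)/((2*V)) = (2*V)*(1/(2*V)) = 1)
o(-2)*(u - 3) = 1*(-9 - 3) = 1*(-12) = -12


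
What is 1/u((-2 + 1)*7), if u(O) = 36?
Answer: 1/36 ≈ 0.027778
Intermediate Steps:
1/u((-2 + 1)*7) = 1/36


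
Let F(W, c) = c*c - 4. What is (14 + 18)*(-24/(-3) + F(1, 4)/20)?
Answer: 1376/5 ≈ 275.20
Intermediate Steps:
F(W, c) = -4 + c**2 (F(W, c) = c**2 - 4 = -4 + c**2)
(14 + 18)*(-24/(-3) + F(1, 4)/20) = (14 + 18)*(-24/(-3) + (-4 + 4**2)/20) = 32*(-24*(-1/3) + (-4 + 16)*(1/20)) = 32*(8 + 12*(1/20)) = 32*(8 + 3/5) = 32*(43/5) = 1376/5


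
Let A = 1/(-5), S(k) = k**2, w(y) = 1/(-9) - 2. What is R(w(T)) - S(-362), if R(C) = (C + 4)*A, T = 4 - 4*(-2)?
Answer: -5896997/45 ≈ -1.3104e+5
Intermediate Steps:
T = 12 (T = 4 + 8 = 12)
w(y) = -19/9 (w(y) = -1/9 - 2 = -19/9)
A = -1/5 ≈ -0.20000
R(C) = -4/5 - C/5 (R(C) = (C + 4)*(-1/5) = (4 + C)*(-1/5) = -4/5 - C/5)
R(w(T)) - S(-362) = (-4/5 - 1/5*(-19/9)) - 1*(-362)**2 = (-4/5 + 19/45) - 1*131044 = -17/45 - 131044 = -5896997/45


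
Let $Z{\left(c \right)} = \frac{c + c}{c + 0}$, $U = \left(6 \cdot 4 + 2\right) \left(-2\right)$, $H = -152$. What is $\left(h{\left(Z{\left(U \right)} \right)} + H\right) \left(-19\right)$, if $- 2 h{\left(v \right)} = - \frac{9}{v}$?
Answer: $\frac{11381}{4} \approx 2845.3$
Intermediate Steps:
$U = -52$ ($U = \left(24 + 2\right) \left(-2\right) = 26 \left(-2\right) = -52$)
$Z{\left(c \right)} = 2$ ($Z{\left(c \right)} = \frac{2 c}{c} = 2$)
$h{\left(v \right)} = \frac{9}{2 v}$ ($h{\left(v \right)} = - \frac{\left(-9\right) \frac{1}{v}}{2} = \frac{9}{2 v}$)
$\left(h{\left(Z{\left(U \right)} \right)} + H\right) \left(-19\right) = \left(\frac{9}{2 \cdot 2} - 152\right) \left(-19\right) = \left(\frac{9}{2} \cdot \frac{1}{2} - 152\right) \left(-19\right) = \left(\frac{9}{4} - 152\right) \left(-19\right) = \left(- \frac{599}{4}\right) \left(-19\right) = \frac{11381}{4}$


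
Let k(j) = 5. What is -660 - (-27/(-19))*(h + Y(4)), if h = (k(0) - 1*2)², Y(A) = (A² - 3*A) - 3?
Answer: -12810/19 ≈ -674.21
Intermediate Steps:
Y(A) = -3 + A² - 3*A
h = 9 (h = (5 - 1*2)² = (5 - 2)² = 3² = 9)
-660 - (-27/(-19))*(h + Y(4)) = -660 - (-27/(-19))*(9 + (-3 + 4² - 3*4)) = -660 - (-27*(-1/19))*(9 + (-3 + 16 - 12)) = -660 - 27*(9 + 1)/19 = -660 - 27*10/19 = -660 - 1*270/19 = -660 - 270/19 = -12810/19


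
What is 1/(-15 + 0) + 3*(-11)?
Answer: -496/15 ≈ -33.067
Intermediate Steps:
1/(-15 + 0) + 3*(-11) = 1/(-15) - 33 = -1/15 - 33 = -496/15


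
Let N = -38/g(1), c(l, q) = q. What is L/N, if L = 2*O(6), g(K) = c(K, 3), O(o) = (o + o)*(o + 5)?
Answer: -396/19 ≈ -20.842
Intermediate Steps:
O(o) = 2*o*(5 + o) (O(o) = (2*o)*(5 + o) = 2*o*(5 + o))
g(K) = 3
L = 264 (L = 2*(2*6*(5 + 6)) = 2*(2*6*11) = 2*132 = 264)
N = -38/3 ≈ -12.667
L/N = 264/(-38/3) = 264*(-3/38) = -396/19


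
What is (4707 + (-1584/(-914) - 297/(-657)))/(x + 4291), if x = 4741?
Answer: 39275781/75329138 ≈ 0.52139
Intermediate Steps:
(4707 + (-1584/(-914) - 297/(-657)))/(x + 4291) = (4707 + (-1584/(-914) - 297/(-657)))/(4741 + 4291) = (4707 + (-1584*(-1/914) - 297*(-1/657)))/9032 = (4707 + (792/457 + 33/73))*(1/9032) = (4707 + 72897/33361)*(1/9032) = (157103124/33361)*(1/9032) = 39275781/75329138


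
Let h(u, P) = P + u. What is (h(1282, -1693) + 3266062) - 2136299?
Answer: 1129352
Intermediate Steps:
(h(1282, -1693) + 3266062) - 2136299 = ((-1693 + 1282) + 3266062) - 2136299 = (-411 + 3266062) - 2136299 = 3265651 - 2136299 = 1129352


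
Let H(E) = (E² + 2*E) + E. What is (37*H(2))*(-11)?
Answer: -4070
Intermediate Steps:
H(E) = E² + 3*E
(37*H(2))*(-11) = (37*(2*(3 + 2)))*(-11) = (37*(2*5))*(-11) = (37*10)*(-11) = 370*(-11) = -4070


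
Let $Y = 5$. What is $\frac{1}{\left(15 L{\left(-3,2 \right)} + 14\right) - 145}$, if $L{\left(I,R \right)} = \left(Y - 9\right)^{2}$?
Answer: $\frac{1}{109} \approx 0.0091743$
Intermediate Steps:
$L{\left(I,R \right)} = 16$ ($L{\left(I,R \right)} = \left(5 - 9\right)^{2} = \left(-4\right)^{2} = 16$)
$\frac{1}{\left(15 L{\left(-3,2 \right)} + 14\right) - 145} = \frac{1}{\left(15 \cdot 16 + 14\right) - 145} = \frac{1}{\left(240 + 14\right) - 145} = \frac{1}{254 - 145} = \frac{1}{109}$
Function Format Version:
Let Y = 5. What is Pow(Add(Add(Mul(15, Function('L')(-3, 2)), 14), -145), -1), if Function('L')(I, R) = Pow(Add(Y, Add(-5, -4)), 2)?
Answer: Rational(1, 109) ≈ 0.0091743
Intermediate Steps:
Function('L')(I, R) = 16 (Function('L')(I, R) = Pow(Add(5, Add(-5, -4)), 2) = Pow(Add(5, -9), 2) = Pow(-4, 2) = 16)
Pow(Add(Add(Mul(15, Function('L')(-3, 2)), 14), -145), -1) = Pow(Add(Add(Mul(15, 16), 14), -145), -1) = Pow(Add(Add(240, 14), -145), -1) = Pow(Add(254, -145), -1) = Pow(109, -1) = Rational(1, 109)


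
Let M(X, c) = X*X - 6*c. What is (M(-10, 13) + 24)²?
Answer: 2116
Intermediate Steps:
M(X, c) = X² - 6*c
(M(-10, 13) + 24)² = (((-10)² - 6*13) + 24)² = ((100 - 78) + 24)² = (22 + 24)² = 46² = 2116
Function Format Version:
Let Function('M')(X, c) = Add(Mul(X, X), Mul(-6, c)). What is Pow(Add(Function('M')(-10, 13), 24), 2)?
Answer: 2116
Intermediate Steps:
Function('M')(X, c) = Add(Pow(X, 2), Mul(-6, c))
Pow(Add(Function('M')(-10, 13), 24), 2) = Pow(Add(Add(Pow(-10, 2), Mul(-6, 13)), 24), 2) = Pow(Add(Add(100, -78), 24), 2) = Pow(Add(22, 24), 2) = Pow(46, 2) = 2116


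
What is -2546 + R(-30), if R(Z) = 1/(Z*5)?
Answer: -381901/150 ≈ -2546.0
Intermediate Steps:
R(Z) = 1/(5*Z)
-2546 + R(-30) = -2546 + (⅕)/(-30) = -2546 + (⅕)*(-1/30) = -2546 - 1/150 = -381901/150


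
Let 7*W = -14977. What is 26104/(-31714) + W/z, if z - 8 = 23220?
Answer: -2359693281/2578284772 ≈ -0.91522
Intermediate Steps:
W = -14977/7 (W = (⅐)*(-14977) = -14977/7 ≈ -2139.6)
z = 23228 (z = 8 + 23220 = 23228)
26104/(-31714) + W/z = 26104/(-31714) - 14977/7/23228 = 26104*(-1/31714) - 14977/7*1/23228 = -13052/15857 - 14977/162596 = -2359693281/2578284772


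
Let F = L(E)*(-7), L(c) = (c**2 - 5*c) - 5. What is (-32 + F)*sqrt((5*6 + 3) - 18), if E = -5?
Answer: -347*sqrt(15) ≈ -1343.9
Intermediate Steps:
L(c) = -5 + c**2 - 5*c
F = -315 (F = (-5 + (-5)**2 - 5*(-5))*(-7) = (-5 + 25 + 25)*(-7) = 45*(-7) = -315)
(-32 + F)*sqrt((5*6 + 3) - 18) = (-32 - 315)*sqrt((5*6 + 3) - 18) = -347*sqrt((30 + 3) - 18) = -347*sqrt(33 - 18) = -347*sqrt(15)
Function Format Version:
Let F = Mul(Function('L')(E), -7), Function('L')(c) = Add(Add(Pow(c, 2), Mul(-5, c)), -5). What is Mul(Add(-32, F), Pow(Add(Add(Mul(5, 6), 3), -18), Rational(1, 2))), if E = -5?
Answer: Mul(-347, Pow(15, Rational(1, 2))) ≈ -1343.9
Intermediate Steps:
Function('L')(c) = Add(-5, Pow(c, 2), Mul(-5, c))
F = -315 (F = Mul(Add(-5, Pow(-5, 2), Mul(-5, -5)), -7) = Mul(Add(-5, 25, 25), -7) = Mul(45, -7) = -315)
Mul(Add(-32, F), Pow(Add(Add(Mul(5, 6), 3), -18), Rational(1, 2))) = Mul(Add(-32, -315), Pow(Add(Add(Mul(5, 6), 3), -18), Rational(1, 2))) = Mul(-347, Pow(Add(Add(30, 3), -18), Rational(1, 2))) = Mul(-347, Pow(Add(33, -18), Rational(1, 2))) = Mul(-347, Pow(15, Rational(1, 2)))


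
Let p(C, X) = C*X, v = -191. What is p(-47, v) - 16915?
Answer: -7938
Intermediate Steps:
p(-47, v) - 16915 = -47*(-191) - 16915 = 8977 - 16915 = -7938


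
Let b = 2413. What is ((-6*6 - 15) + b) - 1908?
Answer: 454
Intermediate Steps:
((-6*6 - 15) + b) - 1908 = ((-6*6 - 15) + 2413) - 1908 = ((-36 - 15) + 2413) - 1908 = (-51 + 2413) - 1908 = 2362 - 1908 = 454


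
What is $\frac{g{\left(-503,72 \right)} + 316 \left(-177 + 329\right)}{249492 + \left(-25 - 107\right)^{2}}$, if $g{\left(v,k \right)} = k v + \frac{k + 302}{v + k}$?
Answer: $\frac{2546161}{57520398} \approx 0.044265$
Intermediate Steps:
$g{\left(v,k \right)} = k v + \frac{302 + k}{k + v}$
$\frac{g{\left(-503,72 \right)} + 316 \left(-177 + 329\right)}{249492 + \left(-25 - 107\right)^{2}} = \frac{\frac{302 + 72 + 72 \left(-503\right)^{2} - 503 \cdot 72^{2}}{72 - 503} + 316 \left(-177 + 329\right)}{249492 + \left(-25 - 107\right)^{2}} = \frac{\frac{302 + 72 + 72 \cdot 253009 - 2607552}{-431} + 316 \cdot 152}{249492 + \left(-132\right)^{2}} = \frac{- \frac{302 + 72 + 18216648 - 2607552}{431} + 48032}{249492 + 17424} = \frac{\left(- \frac{1}{431}\right) 15609470 + 48032}{266916} = \left(- \frac{15609470}{431} + 48032\right) \frac{1}{266916} = \frac{5092322}{431} \cdot \frac{1}{266916} = \frac{2546161}{57520398}$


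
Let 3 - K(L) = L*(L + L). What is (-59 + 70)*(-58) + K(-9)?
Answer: -797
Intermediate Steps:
K(L) = 3 - 2*L² (K(L) = 3 - L*(L + L) = 3 - L*2*L = 3 - 2*L²)
(-59 + 70)*(-58) + K(-9) = (-59 + 70)*(-58) + (3 - 2*(-9)²) = 11*(-58) + (3 - 2*81) = -638 + (3 - 162) = -638 - 159 = -797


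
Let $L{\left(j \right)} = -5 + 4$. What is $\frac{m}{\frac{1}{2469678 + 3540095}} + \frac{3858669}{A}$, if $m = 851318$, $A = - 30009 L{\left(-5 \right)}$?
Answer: $\frac{51177627993218665}{10003} \approx 5.1162 \cdot 10^{12}$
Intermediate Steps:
$L{\left(j \right)} = -1$
$A = 30009$ ($A = \left(-30009\right) \left(-1\right) = 30009$)
$\frac{m}{\frac{1}{2469678 + 3540095}} + \frac{3858669}{A} = \frac{851318}{\frac{1}{2469678 + 3540095}} + \frac{3858669}{30009} = \frac{851318}{\frac{1}{6009773}} + 3858669 \cdot \frac{1}{30009} = 851318 \frac{1}{\frac{1}{6009773}} + \frac{1286223}{10003} = 851318 \cdot 6009773 + \frac{1286223}{10003} = 5116227930814 + \frac{1286223}{10003} = \frac{51177627993218665}{10003}$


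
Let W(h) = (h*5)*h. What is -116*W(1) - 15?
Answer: -595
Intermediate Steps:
W(h) = 5*h² (W(h) = (5*h)*h = 5*h²)
-116*W(1) - 15 = -580*1² - 15 = -580 - 15 = -595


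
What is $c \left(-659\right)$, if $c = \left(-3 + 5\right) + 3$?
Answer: $-3295$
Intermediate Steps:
$c = 5$ ($c = 2 + 3 = 5$)
$c \left(-659\right) = 5 \left(-659\right) = -3295$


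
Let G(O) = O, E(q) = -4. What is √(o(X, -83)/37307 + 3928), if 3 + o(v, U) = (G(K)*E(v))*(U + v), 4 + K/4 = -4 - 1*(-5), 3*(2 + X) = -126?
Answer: √5466810978679/37307 ≈ 62.672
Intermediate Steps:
X = -44 (X = -2 + (⅓)*(-126) = -2 - 42 = -44)
K = -12 (K = -16 + 4*(-4 - 1*(-5)) = -16 + 4*(-4 + 5) = -16 + 4*1 = -16 + 4 = -12)
o(v, U) = -3 + 48*U + 48*v (o(v, U) = -3 + (-12*(-4))*(U + v) = -3 + 48*(U + v) = -3 + (48*U + 48*v) = -3 + 48*U + 48*v)
√(o(X, -83)/37307 + 3928) = √((-3 + 48*(-83) + 48*(-44))/37307 + 3928) = √((-3 - 3984 - 2112)*(1/37307) + 3928) = √(-6099*1/37307 + 3928) = √(-6099/37307 + 3928) = √(146535797/37307) = √5466810978679/37307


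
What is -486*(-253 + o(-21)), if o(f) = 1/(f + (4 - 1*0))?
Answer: 2090772/17 ≈ 1.2299e+5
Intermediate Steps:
o(f) = 1/(4 + f) (o(f) = 1/(f + (4 + 0)) = 1/(f + 4) = 1/(4 + f))
-486*(-253 + o(-21)) = -486*(-253 + 1/(4 - 21)) = -486*(-253 + 1/(-17)) = -486*(-253 - 1/17) = -486*(-4302/17) = 2090772/17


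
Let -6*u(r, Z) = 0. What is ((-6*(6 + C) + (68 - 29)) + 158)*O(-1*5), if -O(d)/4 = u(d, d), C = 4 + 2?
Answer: 0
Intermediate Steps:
C = 6
u(r, Z) = 0 (u(r, Z) = -1/6*0 = 0)
O(d) = 0 (O(d) = -4*0 = 0)
((-6*(6 + C) + (68 - 29)) + 158)*O(-1*5) = ((-6*(6 + 6) + (68 - 29)) + 158)*0 = ((-6*12 + 39) + 158)*0 = ((-72 + 39) + 158)*0 = (-33 + 158)*0 = 125*0 = 0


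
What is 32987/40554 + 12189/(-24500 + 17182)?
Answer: -63228460/74193543 ≈ -0.85221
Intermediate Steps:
32987/40554 + 12189/(-24500 + 17182) = 32987*(1/40554) + 12189/(-7318) = 32987/40554 + 12189*(-1/7318) = 32987/40554 - 12189/7318 = -63228460/74193543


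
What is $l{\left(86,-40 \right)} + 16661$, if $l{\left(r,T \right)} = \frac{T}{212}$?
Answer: $\frac{883023}{53} \approx 16661.0$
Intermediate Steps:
$l{\left(r,T \right)} = \frac{T}{212}$ ($l{\left(r,T \right)} = T \frac{1}{212} = \frac{T}{212}$)
$l{\left(86,-40 \right)} + 16661 = \frac{1}{212} \left(-40\right) + 16661 = - \frac{10}{53} + 16661 = \frac{883023}{53}$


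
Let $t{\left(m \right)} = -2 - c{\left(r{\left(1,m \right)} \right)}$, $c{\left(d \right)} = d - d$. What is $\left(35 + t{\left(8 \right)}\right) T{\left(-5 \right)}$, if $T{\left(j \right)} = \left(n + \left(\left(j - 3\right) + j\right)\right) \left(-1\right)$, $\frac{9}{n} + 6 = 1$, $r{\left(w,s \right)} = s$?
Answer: $\frac{2442}{5} \approx 488.4$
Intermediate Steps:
$c{\left(d \right)} = 0$
$n = - \frac{9}{5}$ ($n = \frac{9}{-6 + 1} = \frac{9}{-5} = 9 \left(- \frac{1}{5}\right) = - \frac{9}{5} \approx -1.8$)
$t{\left(m \right)} = -2$ ($t{\left(m \right)} = -2 - 0 = -2 + 0 = -2$)
$T{\left(j \right)} = \frac{24}{5} - 2 j$ ($T{\left(j \right)} = \left(- \frac{9}{5} + \left(\left(j - 3\right) + j\right)\right) \left(-1\right) = \left(- \frac{9}{5} + \left(\left(-3 + j\right) + j\right)\right) \left(-1\right) = \left(- \frac{9}{5} + \left(-3 + 2 j\right)\right) \left(-1\right) = \left(- \frac{24}{5} + 2 j\right) \left(-1\right) = \frac{24}{5} - 2 j$)
$\left(35 + t{\left(8 \right)}\right) T{\left(-5 \right)} = \left(35 - 2\right) \left(\frac{24}{5} - -10\right) = 33 \left(\frac{24}{5} + 10\right) = 33 \cdot \frac{74}{5} = \frac{2442}{5}$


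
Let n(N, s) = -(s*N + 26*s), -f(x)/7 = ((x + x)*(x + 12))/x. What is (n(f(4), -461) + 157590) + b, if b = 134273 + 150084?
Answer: 350669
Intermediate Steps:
b = 284357
f(x) = -168 - 14*x (f(x) = -7*(x + x)*(x + 12)/x = -7*(2*x)*(12 + x)/x = -7*2*x*(12 + x)/x = -7*(24 + 2*x) = -168 - 14*x)
n(N, s) = -26*s - N*s (n(N, s) = -(N*s + 26*s) = -(26*s + N*s) = -26*s - N*s)
(n(f(4), -461) + 157590) + b = (-1*(-461)*(26 + (-168 - 14*4)) + 157590) + 284357 = (-1*(-461)*(26 + (-168 - 56)) + 157590) + 284357 = (-1*(-461)*(26 - 224) + 157590) + 284357 = (-1*(-461)*(-198) + 157590) + 284357 = (-91278 + 157590) + 284357 = 66312 + 284357 = 350669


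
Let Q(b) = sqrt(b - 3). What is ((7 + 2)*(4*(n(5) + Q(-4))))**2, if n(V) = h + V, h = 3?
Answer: 73872 + 20736*I*sqrt(7) ≈ 73872.0 + 54862.0*I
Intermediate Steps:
Q(b) = sqrt(-3 + b)
n(V) = 3 + V
((7 + 2)*(4*(n(5) + Q(-4))))**2 = ((7 + 2)*(4*((3 + 5) + sqrt(-3 - 4))))**2 = (9*(4*(8 + sqrt(-7))))**2 = (9*(4*(8 + I*sqrt(7))))**2 = (9*(32 + 4*I*sqrt(7)))**2 = (288 + 36*I*sqrt(7))**2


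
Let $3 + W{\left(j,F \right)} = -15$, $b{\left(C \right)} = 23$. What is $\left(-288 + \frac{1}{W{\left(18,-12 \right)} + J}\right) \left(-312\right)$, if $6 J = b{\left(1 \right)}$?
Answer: $\frac{7639632}{85} \approx 89878.0$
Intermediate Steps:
$W{\left(j,F \right)} = -18$ ($W{\left(j,F \right)} = -3 - 15 = -18$)
$J = \frac{23}{6}$ ($J = \frac{1}{6} \cdot 23 = \frac{23}{6} \approx 3.8333$)
$\left(-288 + \frac{1}{W{\left(18,-12 \right)} + J}\right) \left(-312\right) = \left(-288 + \frac{1}{-18 + \frac{23}{6}}\right) \left(-312\right) = \left(-288 + \frac{1}{- \frac{85}{6}}\right) \left(-312\right) = \left(-288 - \frac{6}{85}\right) \left(-312\right) = \left(- \frac{24486}{85}\right) \left(-312\right) = \frac{7639632}{85}$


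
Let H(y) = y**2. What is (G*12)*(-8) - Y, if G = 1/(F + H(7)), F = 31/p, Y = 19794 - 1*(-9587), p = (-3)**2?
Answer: -1733587/59 ≈ -29383.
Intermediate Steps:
p = 9
Y = 29381 (Y = 19794 + 9587 = 29381)
F = 31/9 ≈ 3.4444
G = 9/472 (G = 1/(31/9 + 7**2) = 1/(31/9 + 49) = 1/(472/9) = 9/472 ≈ 0.019068)
(G*12)*(-8) - Y = ((9/472)*12)*(-8) - 1*29381 = (27/118)*(-8) - 29381 = -108/59 - 29381 = -1733587/59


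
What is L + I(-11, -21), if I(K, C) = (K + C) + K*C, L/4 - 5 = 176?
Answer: 923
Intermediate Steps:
L = 724 (L = 20 + 4*176 = 20 + 704 = 724)
I(K, C) = C + K + C*K (I(K, C) = (C + K) + C*K = C + K + C*K)
L + I(-11, -21) = 724 + (-21 - 11 - 21*(-11)) = 724 + (-21 - 11 + 231) = 724 + 199 = 923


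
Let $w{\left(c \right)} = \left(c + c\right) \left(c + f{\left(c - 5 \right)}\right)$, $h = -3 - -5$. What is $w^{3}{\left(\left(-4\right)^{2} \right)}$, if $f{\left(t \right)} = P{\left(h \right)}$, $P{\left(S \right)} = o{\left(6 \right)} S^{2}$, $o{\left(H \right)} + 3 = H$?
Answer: $719323136$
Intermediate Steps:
$o{\left(H \right)} = -3 + H$
$h = 2$ ($h = -3 + 5 = 2$)
$P{\left(S \right)} = 3 S^{2}$ ($P{\left(S \right)} = \left(-3 + 6\right) S^{2} = 3 S^{2}$)
$f{\left(t \right)} = 12$ ($f{\left(t \right)} = 3 \cdot 2^{2} = 3 \cdot 4 = 12$)
$w{\left(c \right)} = 2 c \left(12 + c\right)$ ($w{\left(c \right)} = \left(c + c\right) \left(c + 12\right) = 2 c \left(12 + c\right)$)
$w^{3}{\left(\left(-4\right)^{2} \right)} = \left(2 \left(-4\right)^{2} \left(12 + \left(-4\right)^{2}\right)\right)^{3} = \left(2 \cdot 16 \left(12 + 16\right)\right)^{3} = \left(2 \cdot 16 \cdot 28\right)^{3} = 896^{3} = 719323136$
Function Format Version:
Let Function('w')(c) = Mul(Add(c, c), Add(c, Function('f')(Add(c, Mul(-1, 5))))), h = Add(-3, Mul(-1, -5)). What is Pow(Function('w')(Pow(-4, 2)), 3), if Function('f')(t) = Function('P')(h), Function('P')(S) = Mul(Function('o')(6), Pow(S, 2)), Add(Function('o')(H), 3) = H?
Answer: 719323136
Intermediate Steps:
Function('o')(H) = Add(-3, H)
h = 2 (h = Add(-3, 5) = 2)
Function('P')(S) = Mul(3, Pow(S, 2)) (Function('P')(S) = Mul(Add(-3, 6), Pow(S, 2)) = Mul(3, Pow(S, 2)))
Function('f')(t) = 12 (Function('f')(t) = Mul(3, Pow(2, 2)) = Mul(3, 4) = 12)
Function('w')(c) = Mul(2, c, Add(12, c)) (Function('w')(c) = Mul(Add(c, c), Add(c, 12)) = Mul(Mul(2, c), Add(12, c)) = Mul(2, c, Add(12, c)))
Pow(Function('w')(Pow(-4, 2)), 3) = Pow(Mul(2, Pow(-4, 2), Add(12, Pow(-4, 2))), 3) = Pow(Mul(2, 16, Add(12, 16)), 3) = Pow(Mul(2, 16, 28), 3) = Pow(896, 3) = 719323136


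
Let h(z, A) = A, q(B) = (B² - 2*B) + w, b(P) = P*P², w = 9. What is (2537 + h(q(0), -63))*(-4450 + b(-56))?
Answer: -445483284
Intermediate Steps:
b(P) = P³
q(B) = 9 + B² - 2*B (q(B) = (B² - 2*B) + 9 = 9 + B² - 2*B)
(2537 + h(q(0), -63))*(-4450 + b(-56)) = (2537 - 63)*(-4450 + (-56)³) = 2474*(-4450 - 175616) = 2474*(-180066) = -445483284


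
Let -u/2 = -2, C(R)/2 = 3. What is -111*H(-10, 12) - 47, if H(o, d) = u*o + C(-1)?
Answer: 3727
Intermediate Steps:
C(R) = 6 (C(R) = 2*3 = 6)
u = 4 (u = -2*(-2) = 4)
H(o, d) = 6 + 4*o (H(o, d) = 4*o + 6 = 6 + 4*o)
-111*H(-10, 12) - 47 = -111*(6 + 4*(-10)) - 47 = -111*(6 - 40) - 47 = -111*(-34) - 47 = 3774 - 47 = 3727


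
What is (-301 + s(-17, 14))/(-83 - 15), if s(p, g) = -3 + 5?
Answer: 299/98 ≈ 3.0510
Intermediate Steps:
s(p, g) = 2
(-301 + s(-17, 14))/(-83 - 15) = (-301 + 2)/(-83 - 15) = -299/(-98) = -299*(-1/98) = 299/98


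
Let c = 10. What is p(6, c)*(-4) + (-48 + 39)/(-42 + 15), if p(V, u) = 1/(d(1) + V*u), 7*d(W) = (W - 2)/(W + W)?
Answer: 671/2517 ≈ 0.26659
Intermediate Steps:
d(W) = (-2 + W)/(14*W) (d(W) = ((W - 2)/(W + W))/7 = ((-2 + W)/((2*W)))/7 = ((-2 + W)*(1/(2*W)))/7 = ((-2 + W)/(2*W))/7 = (-2 + W)/(14*W))
p(V, u) = 1/(-1/14 + V*u) (p(V, u) = 1/((1/14)*(-2 + 1)/1 + V*u) = 1/((1/14)*1*(-1) + V*u) = 1/(-1/14 + V*u))
p(6, c)*(-4) + (-48 + 39)/(-42 + 15) = (14/(-1 + 14*6*10))*(-4) + (-48 + 39)/(-42 + 15) = (14/(-1 + 840))*(-4) - 9/(-27) = (14/839)*(-4) - 9*(-1/27) = (14*(1/839))*(-4) + 1/3 = (14/839)*(-4) + 1/3 = -56/839 + 1/3 = 671/2517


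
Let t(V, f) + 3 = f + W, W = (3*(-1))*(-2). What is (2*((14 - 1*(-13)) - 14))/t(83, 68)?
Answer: 26/71 ≈ 0.36620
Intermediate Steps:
W = 6 (W = -3*(-2) = 6)
t(V, f) = 3 + f (t(V, f) = -3 + (f + 6) = -3 + (6 + f) = 3 + f)
(2*((14 - 1*(-13)) - 14))/t(83, 68) = (2*((14 - 1*(-13)) - 14))/(3 + 68) = (2*((14 + 13) - 14))/71 = (2*(27 - 14))*(1/71) = (2*13)*(1/71) = 26*(1/71) = 26/71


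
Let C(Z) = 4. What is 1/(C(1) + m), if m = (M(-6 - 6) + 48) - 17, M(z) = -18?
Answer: 1/17 ≈ 0.058824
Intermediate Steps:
m = 13 (m = (-18 + 48) - 17 = 30 - 17 = 13)
1/(C(1) + m) = 1/(4 + 13) = 1/17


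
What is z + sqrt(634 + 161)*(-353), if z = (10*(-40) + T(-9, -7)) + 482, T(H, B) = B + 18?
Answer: 93 - 353*sqrt(795) ≈ -9860.1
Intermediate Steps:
T(H, B) = 18 + B
z = 93 (z = (10*(-40) + (18 - 7)) + 482 = (-400 + 11) + 482 = -389 + 482 = 93)
z + sqrt(634 + 161)*(-353) = 93 + sqrt(634 + 161)*(-353) = 93 + sqrt(795)*(-353) = 93 - 353*sqrt(795)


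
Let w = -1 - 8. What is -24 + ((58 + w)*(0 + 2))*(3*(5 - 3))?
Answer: 564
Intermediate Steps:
w = -9
-24 + ((58 + w)*(0 + 2))*(3*(5 - 3)) = -24 + ((58 - 9)*(0 + 2))*(3*(5 - 3)) = -24 + (49*2)*(3*2) = -24 + 98*6 = -24 + 588 = 564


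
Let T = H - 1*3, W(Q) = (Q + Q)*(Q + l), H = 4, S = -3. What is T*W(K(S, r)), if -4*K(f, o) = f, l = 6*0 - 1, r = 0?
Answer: -3/8 ≈ -0.37500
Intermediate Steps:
l = -1 (l = 0 - 1 = -1)
K(f, o) = -f/4
W(Q) = 2*Q*(-1 + Q) (W(Q) = (Q + Q)*(Q - 1) = (2*Q)*(-1 + Q) = 2*Q*(-1 + Q))
T = 1 (T = 4 - 1*3 = 4 - 3 = 1)
T*W(K(S, r)) = 1*(2*(-¼*(-3))*(-1 - ¼*(-3))) = 1*(2*(¾)*(-1 + ¾)) = 1*(2*(¾)*(-¼)) = 1*(-3/8) = -3/8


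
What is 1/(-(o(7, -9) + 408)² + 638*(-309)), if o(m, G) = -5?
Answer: -1/359551 ≈ -2.7812e-6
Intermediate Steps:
1/(-(o(7, -9) + 408)² + 638*(-309)) = 1/(-(-5 + 408)² + 638*(-309)) = 1/(-1*403² - 197142) = 1/(-1*162409 - 197142) = 1/(-162409 - 197142) = 1/(-359551) = -1/359551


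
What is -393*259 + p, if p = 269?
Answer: -101518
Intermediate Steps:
-393*259 + p = -393*259 + 269 = -101787 + 269 = -101518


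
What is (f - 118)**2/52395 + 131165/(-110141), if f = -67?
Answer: -620562890/1154167539 ≈ -0.53767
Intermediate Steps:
(f - 118)**2/52395 + 131165/(-110141) = (-67 - 118)**2/52395 + 131165/(-110141) = (-185)**2*(1/52395) + 131165*(-1/110141) = 34225*(1/52395) - 131165/110141 = 6845/10479 - 131165/110141 = -620562890/1154167539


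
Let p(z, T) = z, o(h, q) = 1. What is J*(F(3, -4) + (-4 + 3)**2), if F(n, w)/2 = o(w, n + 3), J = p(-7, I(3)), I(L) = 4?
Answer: -21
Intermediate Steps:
J = -7
F(n, w) = 2 (F(n, w) = 2*1 = 2)
J*(F(3, -4) + (-4 + 3)**2) = -7*(2 + (-4 + 3)**2) = -7*(2 + (-1)**2) = -7*(2 + 1) = -7*3 = -21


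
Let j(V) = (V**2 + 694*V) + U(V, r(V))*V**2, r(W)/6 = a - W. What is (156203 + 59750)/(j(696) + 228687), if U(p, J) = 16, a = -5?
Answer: 215953/8946783 ≈ 0.024137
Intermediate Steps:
r(W) = -30 - 6*W (r(W) = 6*(-5 - W) = -30 - 6*W)
j(V) = 17*V**2 + 694*V (j(V) = (V**2 + 694*V) + 16*V**2 = 17*V**2 + 694*V)
(156203 + 59750)/(j(696) + 228687) = (156203 + 59750)/(696*(694 + 17*696) + 228687) = 215953/(696*(694 + 11832) + 228687) = 215953/(696*12526 + 228687) = 215953/(8718096 + 228687) = 215953/8946783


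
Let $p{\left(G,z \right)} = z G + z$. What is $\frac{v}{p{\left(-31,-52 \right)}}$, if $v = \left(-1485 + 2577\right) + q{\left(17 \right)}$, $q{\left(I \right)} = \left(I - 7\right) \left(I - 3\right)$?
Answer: $\frac{154}{195} \approx 0.78974$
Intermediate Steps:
$q{\left(I \right)} = \left(-7 + I\right) \left(-3 + I\right)$
$p{\left(G,z \right)} = z + G z$ ($p{\left(G,z \right)} = G z + z = z + G z$)
$v = 1232$ ($v = \left(-1485 + 2577\right) + \left(21 + 17^{2} - 170\right) = 1092 + \left(21 + 289 - 170\right) = 1092 + 140 = 1232$)
$\frac{v}{p{\left(-31,-52 \right)}} = \frac{1232}{\left(-52\right) \left(1 - 31\right)} = \frac{1232}{\left(-52\right) \left(-30\right)} = \frac{1232}{1560} = 1232 \cdot \frac{1}{1560} = \frac{154}{195}$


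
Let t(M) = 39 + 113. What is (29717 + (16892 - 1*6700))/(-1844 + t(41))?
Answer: -13303/564 ≈ -23.587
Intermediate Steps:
t(M) = 152
(29717 + (16892 - 1*6700))/(-1844 + t(41)) = (29717 + (16892 - 1*6700))/(-1844 + 152) = (29717 + (16892 - 6700))/(-1692) = (29717 + 10192)*(-1/1692) = 39909*(-1/1692) = -13303/564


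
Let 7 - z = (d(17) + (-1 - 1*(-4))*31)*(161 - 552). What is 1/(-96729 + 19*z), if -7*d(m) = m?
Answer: 7/4033814 ≈ 1.7353e-6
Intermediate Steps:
d(m) = -m/7
z = 247943/7 (z = 7 - (-⅐*17 + (-1 - 1*(-4))*31)*(161 - 552) = 7 - (-17/7 + (-1 + 4)*31)*(-391) = 7 - (-17/7 + 3*31)*(-391) = 7 - (-17/7 + 93)*(-391) = 7 - 634*(-391)/7 = 7 - 1*(-247894/7) = 7 + 247894/7 = 247943/7 ≈ 35420.)
1/(-96729 + 19*z) = 1/(-96729 + 19*(247943/7)) = 1/(-96729 + 4710917/7) = 1/(4033814/7) = 7/4033814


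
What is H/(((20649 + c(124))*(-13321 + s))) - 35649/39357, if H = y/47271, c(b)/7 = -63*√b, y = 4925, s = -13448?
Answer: -672083717597731545916/741989925878977380213 - 68950*√31/8079774437064861 ≈ -0.90579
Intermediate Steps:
c(b) = -441*√b (c(b) = 7*(-63*√b) = -441*√b)
H = 4925/47271 ≈ 0.10419
H/(((20649 + c(124))*(-13321 + s))) - 35649/39357 = 4925/(47271*(((20649 - 882*√31)*(-13321 - 13448)))) - 35649/39357 = 4925/(47271*(((20649 - 882*√31)*(-26769)))) - 35649*1/39357 = 4925/(47271*(((20649 - 882*√31)*(-26769)))) - 3961/4373 = 4925/(47271*(-552753081 + 23610258*√31)) - 3961/4373 = -3961/4373 + 4925/(47271*(-552753081 + 23610258*√31))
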